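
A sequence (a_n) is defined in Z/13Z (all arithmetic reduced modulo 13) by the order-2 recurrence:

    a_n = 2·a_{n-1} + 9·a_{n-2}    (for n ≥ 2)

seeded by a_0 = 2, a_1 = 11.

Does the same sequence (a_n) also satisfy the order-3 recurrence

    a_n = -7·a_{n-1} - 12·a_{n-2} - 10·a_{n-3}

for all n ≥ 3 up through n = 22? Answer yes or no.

yes

Terms a_0..a_22: 2, 11, 1, 10, 3, 5, 11, 2, 12, 3, 10, 8, 2, 11, 1, 10, 3, 5, 11, 2, 12, 3, 10
n=3: candidate gives 10, actual a_3 = 10 ✓
n=4: candidate gives 3, actual a_4 = 3 ✓
n=5: candidate gives 5, actual a_5 = 5 ✓
n=6: candidate gives 11, actual a_6 = 11 ✓
n=7: candidate gives 2, actual a_7 = 2 ✓
n=8: candidate gives 12, actual a_8 = 12 ✓
n=9: candidate gives 3, actual a_9 = 3 ✓
n=10: candidate gives 10, actual a_10 = 10 ✓
n=11: candidate gives 8, actual a_11 = 8 ✓
n=12: candidate gives 2, actual a_12 = 2 ✓
n=13: candidate gives 11, actual a_13 = 11 ✓
n=14: candidate gives 1, actual a_14 = 1 ✓
n=15: candidate gives 10, actual a_15 = 10 ✓
n=16: candidate gives 3, actual a_16 = 3 ✓
n=17: candidate gives 5, actual a_17 = 5 ✓
n=18: candidate gives 11, actual a_18 = 11 ✓
n=19: candidate gives 2, actual a_19 = 2 ✓
n=20: candidate gives 12, actual a_20 = 12 ✓
n=21: candidate gives 3, actual a_21 = 3 ✓
n=22: candidate gives 10, actual a_22 = 10 ✓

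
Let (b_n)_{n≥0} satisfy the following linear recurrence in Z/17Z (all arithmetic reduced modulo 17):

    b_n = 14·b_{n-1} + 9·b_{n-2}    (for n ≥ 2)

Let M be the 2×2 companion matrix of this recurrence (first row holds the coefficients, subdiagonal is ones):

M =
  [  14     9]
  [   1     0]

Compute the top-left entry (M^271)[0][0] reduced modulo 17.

(M^271)[0][0] is the top entry after applying M 271 times to the unit state (1, 0). Equivalently it is h_{272} for the auxiliary sequence (h_n) obeying the same recurrence with h_1 = 1 and h_i = 0 for 0 ≤ i < 1:
h_2 = 14·1 + 9·0 = 14
h_3 = 14·14 + 9·1 = 1
h_4 = 14·1 + 9·14 = 4
h_5 = 14·4 + 9·1 = 14
h_6 = 14·14 + 9·4 = 11
h_7 = 14·11 + 9·14 = 8
Continuing the recurrence:
  h_8 = 7;  h_9 = 0;  h_10 = 12;  h_11 = 15;  h_12 = 12;  h_13 = 14
  h_14 = 15;  h_15 = 13;  h_16 = 11;  h_17 = 16;  h_18 = 0;  h_19 = 8
  h_20 = 10;  h_21 = 8;  h_22 = 15;  h_23 = 10;  h_24 = 3;  h_25 = 13
  h_26 = 5;  h_27 = 0;  h_28 = 11;  h_29 = 1;  h_30 = 11;  h_31 = 10
  h_32 = 1;  h_33 = 2;  h_34 = 3;  h_35 = 9;  h_36 = 0;  h_37 = 13
  h_38 = 12;  h_39 = 13;  h_40 = 1;  h_41 = 12;  h_42 = 7;  h_43 = 2
  h_44 = 6;  h_45 = 0;  h_46 = 3;  h_47 = 8;  h_48 = 3;  h_49 = 12
  h_50 = 8;  h_51 = 16;  h_52 = 7;  h_53 = 4;  h_54 = 0;  h_55 = 2
  h_56 = 11;  h_57 = 2;  h_58 = 8;  h_59 = 11;  h_60 = 5;  h_61 = 16
  h_62 = 14;  h_63 = 0;  h_64 = 7;  h_65 = 13;  h_66 = 7;  h_67 = 11
  h_68 = 13;  h_69 = 9;  h_70 = 5;  h_71 = 15;  h_72 = 0;  h_73 = 16
  h_74 = 3;  h_75 = 16;  h_76 = 13;  h_77 = 3;  h_78 = 6;  h_79 = 9
  h_80 = 10;  h_81 = 0;  h_82 = 5;  h_83 = 2;  h_84 = 5;  h_85 = 3
  h_86 = 2;  h_87 = 4;  h_88 = 6;  h_89 = 1;  h_90 = 0;  h_91 = 9
  h_92 = 7;  h_93 = 9;  h_94 = 2;  h_95 = 7;  h_96 = 14;  h_97 = 4
  h_98 = 12;  h_99 = 0;  h_100 = 6;  h_101 = 16;  h_102 = 6;  h_103 = 7
  h_104 = 16;  h_105 = 15;  h_106 = 14;  h_107 = 8;  h_108 = 0;  h_109 = 4
  h_110 = 5;  h_111 = 4;  h_112 = 16;  h_113 = 5;  h_114 = 10;  h_115 = 15
  h_116 = 11;  h_117 = 0;  h_118 = 14;  h_119 = 9;  h_120 = 14;  h_121 = 5
  h_122 = 9;  h_123 = 1;  h_124 = 10;  h_125 = 13;  h_126 = 0;  h_127 = 15
  h_128 = 6;  h_129 = 15;  h_130 = 9;  h_131 = 6;  h_132 = 12;  h_133 = 1
  h_134 = 3;  h_135 = 0;  h_136 = 10;  h_137 = 4;  h_138 = 10;  h_139 = 6
  h_140 = 4;  h_141 = 8;  h_142 = 12;  h_143 = 2;  h_144 = 0;  h_145 = 1
  h_146 = 14;  h_147 = 1;  h_148 = 4;  h_149 = 14;  h_150 = 11;  h_151 = 8
  h_152 = 7;  h_153 = 0;  h_154 = 12;  h_155 = 15;  h_156 = 12;  h_157 = 14
  h_158 = 15;  h_159 = 13;  h_160 = 11;  h_161 = 16;  h_162 = 0;  h_163 = 8
  h_164 = 10;  h_165 = 8;  h_166 = 15;  h_167 = 10;  h_168 = 3;  h_169 = 13
  h_170 = 5;  h_171 = 0;  h_172 = 11;  h_173 = 1;  h_174 = 11;  h_175 = 10
  h_176 = 1;  h_177 = 2;  h_178 = 3;  h_179 = 9;  h_180 = 0;  h_181 = 13
  h_182 = 12;  h_183 = 13;  h_184 = 1;  h_185 = 12;  h_186 = 7;  h_187 = 2
  h_188 = 6;  h_189 = 0;  h_190 = 3;  h_191 = 8;  h_192 = 3;  h_193 = 12
  h_194 = 8;  h_195 = 16;  h_196 = 7;  h_197 = 4;  h_198 = 0;  h_199 = 2
  h_200 = 11;  h_201 = 2;  h_202 = 8;  h_203 = 11;  h_204 = 5;  h_205 = 16
  h_206 = 14;  h_207 = 0;  h_208 = 7;  h_209 = 13;  h_210 = 7;  h_211 = 11
  h_212 = 13;  h_213 = 9;  h_214 = 5;  h_215 = 15;  h_216 = 0;  h_217 = 16
  h_218 = 3;  h_219 = 16;  h_220 = 13;  h_221 = 3;  h_222 = 6;  h_223 = 9
  h_224 = 10;  h_225 = 0;  h_226 = 5;  h_227 = 2;  h_228 = 5;  h_229 = 3
  h_230 = 2;  h_231 = 4;  h_232 = 6;  h_233 = 1;  h_234 = 0;  h_235 = 9
  h_236 = 7;  h_237 = 9;  h_238 = 2;  h_239 = 7;  h_240 = 14;  h_241 = 4
  h_242 = 12;  h_243 = 0;  h_244 = 6;  h_245 = 16;  h_246 = 6;  h_247 = 7
  h_248 = 16;  h_249 = 15;  h_250 = 14;  h_251 = 8;  h_252 = 0;  h_253 = 4
  h_254 = 5;  h_255 = 4;  h_256 = 16;  h_257 = 5;  h_258 = 10;  h_259 = 15
  h_260 = 11;  h_261 = 0;  h_262 = 14;  h_263 = 9;  h_264 = 14;  h_265 = 5
  h_266 = 9;  h_267 = 1;  h_268 = 10;  h_269 = 13;  h_270 = 0
h_271 = 14·0 + 9·13 = 15
h_272 = 14·15 + 9·0 = 6

6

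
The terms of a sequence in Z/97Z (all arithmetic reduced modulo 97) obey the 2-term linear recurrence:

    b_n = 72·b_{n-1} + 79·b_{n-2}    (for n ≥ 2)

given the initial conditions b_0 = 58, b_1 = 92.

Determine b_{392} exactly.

b_2 = 72·92 + 79·58 = 51
b_3 = 72·51 + 79·92 = 76
b_4 = 72·76 + 79·51 = 92
b_5 = 72·92 + 79·76 = 18
b_6 = 72·18 + 79·92 = 28
b_7 = 72·28 + 79·18 = 43
Continuing the recurrence:
  b_8 = 70;  b_9 = 95;  b_10 = 51;  b_11 = 22;  b_12 = 84;  b_13 = 26
  b_14 = 69;  b_15 = 38;  b_16 = 39;  b_17 = 87;  b_18 = 33;  b_19 = 34
  b_20 = 11;  b_21 = 83;  b_22 = 55;  b_23 = 41;  b_24 = 22;  b_25 = 70
  b_26 = 85;  b_27 = 10;  b_28 = 63;  b_29 = 88;  b_30 = 61;  b_31 = 92
  b_32 = 94;  b_33 = 68;  b_34 = 3;  b_35 = 59;  b_36 = 23;  b_37 = 12
  b_38 = 62;  b_39 = 77;  b_40 = 63;  b_41 = 46;  b_42 = 44;  b_43 = 12
  b_44 = 72;  b_45 = 21;  b_46 = 22;  b_47 = 42;  b_48 = 9;  b_49 = 86
  b_50 = 16;  b_51 = 89;  b_52 = 9;  b_53 = 16;  b_54 = 20;  b_55 = 85
  b_56 = 37;  b_57 = 67;  b_58 = 84;  b_59 = 89;  b_60 = 46;  b_61 = 61
  b_62 = 72;  b_63 = 12;  b_64 = 53;  b_65 = 11;  b_66 = 32;  b_67 = 69
  b_68 = 27;  b_69 = 23;  b_70 = 6;  b_71 = 18;  b_72 = 24;  b_73 = 46
  b_74 = 67;  b_75 = 19;  b_76 = 65;  b_77 = 70;  b_78 = 87;  b_79 = 57
  b_80 = 16;  b_81 = 29;  b_82 = 54;  b_83 = 68;  b_84 = 44;  b_85 = 4
  b_86 = 78;  b_87 = 15;  b_88 = 64;  b_89 = 70;  b_90 = 8;  b_91 = 92
  b_92 = 78;  b_93 = 80;  b_94 = 88;  b_95 = 46;  b_96 = 79;  b_97 = 10
  b_98 = 74;  b_99 = 7;  b_100 = 45;  b_101 = 10;  b_102 = 7;  b_103 = 33
  b_104 = 19;  b_105 = 95;  b_106 = 96;  b_107 = 61;  b_108 = 45;  b_109 = 8
  b_110 = 57;  b_111 = 80;  b_112 = 78;  b_113 = 5;  b_114 = 23;  b_115 = 14
  b_116 = 12;  b_117 = 30;  b_118 = 4;  b_119 = 39;  b_120 = 20;  b_121 = 59
  b_122 = 8;  b_123 = 96;  b_124 = 75;  b_125 = 83;  b_126 = 67;  b_127 = 32
  b_128 = 31;  b_129 = 7;  b_130 = 43;  b_131 = 60;  b_132 = 54;  b_133 = 92
  b_134 = 26;  b_135 = 22;  b_136 = 49;  b_137 = 28;  b_138 = 67;  b_139 = 52
  b_140 = 16;  b_141 = 22;  b_142 = 35;  b_143 = 87;  b_144 = 8;  b_145 = 77
  b_146 = 65;  b_147 = 93;  b_148 = 94;  b_149 = 50;  b_150 = 65;  b_151 = 94
  b_152 = 69;  b_153 = 75;  b_154 = 84;  b_155 = 42;  b_156 = 57;  b_157 = 50
  b_158 = 52;  b_159 = 31;  b_160 = 35;  b_161 = 22;  b_162 = 81;  b_163 = 4
  b_164 = 91;  b_165 = 78;  b_166 = 1;  b_167 = 26;  b_168 = 11;  b_169 = 33
  b_170 = 44;  b_171 = 52;  b_172 = 42;  b_173 = 51;  b_174 = 6;  b_175 = 96
  b_176 = 14;  b_177 = 56;  b_178 = 94;  b_179 = 37;  b_180 = 2;  b_181 = 60
  b_182 = 16;  b_183 = 72;  b_184 = 46;  b_185 = 76;  b_186 = 85;  b_187 = 96
  b_188 = 47;  b_189 = 7;  b_190 = 46;  b_191 = 82;  b_192 = 32;  b_193 = 52
  b_194 = 64;  b_195 = 83;  b_196 = 71;  b_197 = 29;  b_198 = 34;  b_199 = 83
  b_200 = 29;  b_201 = 12;  b_202 = 51;  b_203 = 61;  b_204 = 79;  b_205 = 31
  b_206 = 34;  b_207 = 47;  b_208 = 56;  b_209 = 82;  b_210 = 46;  b_211 = 90
  b_212 = 26;  b_213 = 58;  b_214 = 22;  b_215 = 55;  b_216 = 72;  b_217 = 23
  b_218 = 69;  b_219 = 92;  b_220 = 47;  b_221 = 79;  b_222 = 89;  b_223 = 39
  b_224 = 42;  b_225 = 91;  b_226 = 73;  b_227 = 29;  b_228 = 95;  b_229 = 13
  b_230 = 2;  b_231 = 7;  b_232 = 80;  b_233 = 8;  b_234 = 9;  b_235 = 19
  b_236 = 42;  b_237 = 63;  b_238 = 94;  b_239 = 8;  b_240 = 48;  b_241 = 14
  b_242 = 47;  b_243 = 28;  b_244 = 6;  b_245 = 25;  b_246 = 43;  b_247 = 27
  b_248 = 6;  b_249 = 43;  b_250 = 78;  b_251 = 89;  b_252 = 57;  b_253 = 77
  b_254 = 56;  b_255 = 27;  b_256 = 63;  b_257 = 73;  b_258 = 48;  b_259 = 8
  b_260 = 3;  b_261 = 72;  b_262 = 86;  b_263 = 46;  b_264 = 18;  b_265 = 80
  b_266 = 4;  b_267 = 12;  b_268 = 16;  b_269 = 63;  b_270 = 77;  b_271 = 45
  b_272 = 11;  b_273 = 79;  b_274 = 58;  b_275 = 38;  b_276 = 43;  b_277 = 84
  b_278 = 36;  b_279 = 13;  b_280 = 94;  b_281 = 35;  b_282 = 52;  b_283 = 10
  b_284 = 75;  b_285 = 79;  b_286 = 70;  b_287 = 29;  b_288 = 52;  b_289 = 21
  b_290 = 91;  b_291 = 63;  b_292 = 85;  b_293 = 39;  b_294 = 17;  b_295 = 37
  b_296 = 30;  b_297 = 39;  b_298 = 37;  b_299 = 22;  b_300 = 45;  b_301 = 31
  b_302 = 64;  b_303 = 73;  b_304 = 30;  b_305 = 70;  b_306 = 38;  b_307 = 21
  b_308 = 52;  b_309 = 68;  b_310 = 80;  b_311 = 74;  b_312 = 8;  b_313 = 20
  b_314 = 35;  b_315 = 26;  b_316 = 78;  b_317 = 7;  b_318 = 70;  b_319 = 64
  b_320 = 50;  b_321 = 23;  b_322 = 77;  b_323 = 86;  b_324 = 53;  b_325 = 37
  b_326 = 61;  b_327 = 40;  b_328 = 36;  b_329 = 29;  b_330 = 82;  b_331 = 47
  b_332 = 65;  b_333 = 51;  b_334 = 77;  b_335 = 67;  b_336 = 43;  b_337 = 47
  b_338 = 88;  b_339 = 58;  b_340 = 70;  b_341 = 19;  b_342 = 11;  b_343 = 62
  b_344 = 95;  b_345 = 1;  b_346 = 11;  b_347 = 95;  b_348 = 46;  b_349 = 50
  b_350 = 56;  b_351 = 28;  b_352 = 38;  b_353 = 1;  b_354 = 67;  b_355 = 53
  b_356 = 88;  b_357 = 47;  b_358 = 54;  b_359 = 35;  b_360 = 93;  b_361 = 52
  b_362 = 33;  b_363 = 82;  b_364 = 72;  b_365 = 22;  b_366 = 94;  b_367 = 67
  b_368 = 28;  b_369 = 34;  b_370 = 4;  b_371 = 64;  b_372 = 74;  b_373 = 5
  b_374 = 95;  b_375 = 57;  b_376 = 66;  b_377 = 40;  b_378 = 43;  b_379 = 48
  b_380 = 63;  b_381 = 83;  b_382 = 89;  b_383 = 64;  b_384 = 96;  b_385 = 37
  b_386 = 63;  b_387 = 87;  b_388 = 86;  b_389 = 67;  b_390 = 75
b_391 = 72·75 + 79·67 = 23
b_392 = 72·23 + 79·75 = 15

15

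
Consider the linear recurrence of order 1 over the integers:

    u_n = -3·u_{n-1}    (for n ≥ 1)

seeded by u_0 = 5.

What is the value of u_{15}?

-71744535

u_1 = -3·5 = -15
u_2 = -3·-15 = 45
u_3 = -3·45 = -135
u_4 = -3·-135 = 405
u_5 = -3·405 = -1215
u_6 = -3·-1215 = 3645
u_7 = -3·3645 = -10935
u_8 = -3·-10935 = 32805
u_9 = -3·32805 = -98415
u_10 = -3·-98415 = 295245
u_11 = -3·295245 = -885735
u_12 = -3·-885735 = 2657205
u_13 = -3·2657205 = -7971615
u_14 = -3·-7971615 = 23914845
u_15 = -3·23914845 = -71744535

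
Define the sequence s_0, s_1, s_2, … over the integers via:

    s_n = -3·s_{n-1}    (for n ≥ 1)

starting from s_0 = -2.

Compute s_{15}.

s_1 = -3·-2 = 6
s_2 = -3·6 = -18
s_3 = -3·-18 = 54
s_4 = -3·54 = -162
s_5 = -3·-162 = 486
s_6 = -3·486 = -1458
s_7 = -3·-1458 = 4374
s_8 = -3·4374 = -13122
s_9 = -3·-13122 = 39366
s_10 = -3·39366 = -118098
s_11 = -3·-118098 = 354294
s_12 = -3·354294 = -1062882
s_13 = -3·-1062882 = 3188646
s_14 = -3·3188646 = -9565938
s_15 = -3·-9565938 = 28697814

28697814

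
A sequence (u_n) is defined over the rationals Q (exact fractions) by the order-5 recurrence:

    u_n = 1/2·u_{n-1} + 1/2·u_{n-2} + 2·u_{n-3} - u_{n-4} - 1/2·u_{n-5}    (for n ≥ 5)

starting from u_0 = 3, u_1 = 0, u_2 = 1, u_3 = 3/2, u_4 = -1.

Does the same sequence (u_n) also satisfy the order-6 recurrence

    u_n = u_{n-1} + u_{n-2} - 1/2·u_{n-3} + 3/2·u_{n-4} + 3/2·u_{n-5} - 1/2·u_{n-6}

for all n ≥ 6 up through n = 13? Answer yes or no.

Terms u_0..u_13: 3, 0, 1, 3/2, -1, 3/4, 15/8, -43/16, 43/32, 181/64, -709/128, 789/256, 2267/512, -11083/1024
n=6: candidate gives -1, actual u_6 = 15/8 ✗

no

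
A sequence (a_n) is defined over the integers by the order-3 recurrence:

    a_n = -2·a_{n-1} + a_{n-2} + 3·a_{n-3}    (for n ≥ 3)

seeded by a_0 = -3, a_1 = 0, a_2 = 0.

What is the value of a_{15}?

-396

a_3 = -2·0 + 1·0 + 3·-3 = -9
a_4 = -2·-9 + 1·0 + 3·0 = 18
a_5 = -2·18 + 1·-9 + 3·0 = -45
a_6 = -2·-45 + 1·18 + 3·-9 = 81
a_7 = -2·81 + 1·-45 + 3·18 = -153
a_8 = -2·-153 + 1·81 + 3·-45 = 252
a_9 = -2·252 + 1·-153 + 3·81 = -414
a_10 = -2·-414 + 1·252 + 3·-153 = 621
a_11 = -2·621 + 1·-414 + 3·252 = -900
a_12 = -2·-900 + 1·621 + 3·-414 = 1179
a_13 = -2·1179 + 1·-900 + 3·621 = -1395
a_14 = -2·-1395 + 1·1179 + 3·-900 = 1269
a_15 = -2·1269 + 1·-1395 + 3·1179 = -396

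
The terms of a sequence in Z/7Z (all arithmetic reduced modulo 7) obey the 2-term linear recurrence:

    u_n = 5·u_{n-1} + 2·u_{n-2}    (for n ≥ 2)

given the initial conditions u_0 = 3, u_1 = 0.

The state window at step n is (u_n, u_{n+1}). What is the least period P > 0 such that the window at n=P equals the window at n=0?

n=0: window = (3, 0)
n=1: window = (0, 6)
n=2: window = (6, 2)
n=3: window = (2, 1)
n=4: window = (1, 2)
n=5: window = (2, 5)
n=6: window = (5, 1)
n=7: window = (1, 1)
n=8: window = (1, 0)
n=9: window = (0, 2)
n=10: window = (2, 3)
n=11: window = (3, 5)
n=12: window = (5, 3)
n=13: window = (3, 4)
n=14: window = (4, 5)
n=15: window = (5, 5)
n=16: window = (5, 0)
n=17: window = (0, 3)
n=18: window = (3, 1)
n=19: window = (1, 4)
n=20: window = (4, 1)
n=21: window = (1, 6)
n=22: window = (6, 4)
n=23: window = (4, 4)
n=24: window = (4, 0)
n=25: window = (0, 1)
n=26: window = (1, 5)
n=27: window = (5, 6)
n=28: window = (6, 5)
n=29: window = (5, 2)
n=30: window = (2, 6)
n=31: window = (6, 6)
n=32: window = (6, 0)
n=33: window = (0, 5)
n=34: window = (5, 4)
n=35: window = (4, 2)
n=36: window = (2, 4)
n=37: window = (4, 3)
n=38: window = (3, 2)
n=39: window = (2, 2)
n=40: window = (2, 0)
…
n=46: window = (1, 3)
n=47: window = (3, 3)
n=48: window = (3, 0)
window at n=48 equals window at n=0 → period = 48

48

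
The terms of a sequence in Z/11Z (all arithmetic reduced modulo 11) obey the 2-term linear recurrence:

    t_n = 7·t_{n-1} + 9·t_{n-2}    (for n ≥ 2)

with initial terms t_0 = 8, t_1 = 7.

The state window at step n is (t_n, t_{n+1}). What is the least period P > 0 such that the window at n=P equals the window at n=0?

n=0: window = (8, 7)
n=1: window = (7, 0)
n=2: window = (0, 8)
n=3: window = (8, 1)
n=4: window = (1, 2)
n=5: window = (2, 1)
n=6: window = (1, 3)
n=7: window = (3, 8)
n=8: window = (8, 6)
n=9: window = (6, 4)
n=10: window = (4, 5)
n=11: window = (5, 5)
n=12: window = (5, 3)
n=13: window = (3, 0)
n=14: window = (0, 5)
n=15: window = (5, 2)
n=16: window = (2, 4)
n=17: window = (4, 2)
n=18: window = (2, 6)
n=19: window = (6, 5)
n=20: window = (5, 1)
n=21: window = (1, 8)
n=22: window = (8, 10)
n=23: window = (10, 10)
n=24: window = (10, 6)
n=25: window = (6, 0)
n=26: window = (0, 10)
n=27: window = (10, 4)
n=28: window = (4, 8)
n=29: window = (8, 4)
n=30: window = (4, 1)
n=31: window = (1, 10)
n=32: window = (10, 2)
n=33: window = (2, 5)
n=34: window = (5, 9)
n=35: window = (9, 9)
n=36: window = (9, 1)
n=37: window = (1, 0)
n=38: window = (0, 9)
n=39: window = (9, 8)
n=40: window = (8, 5)
…
n=118: window = (2, 8)
n=119: window = (8, 8)
n=120: window = (8, 7)
window at n=120 equals window at n=0 → period = 120

120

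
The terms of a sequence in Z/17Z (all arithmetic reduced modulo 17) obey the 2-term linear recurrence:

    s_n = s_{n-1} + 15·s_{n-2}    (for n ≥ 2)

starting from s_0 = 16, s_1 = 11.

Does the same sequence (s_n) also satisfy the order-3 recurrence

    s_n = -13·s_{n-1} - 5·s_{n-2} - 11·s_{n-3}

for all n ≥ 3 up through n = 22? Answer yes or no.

Terms s_0..s_22: 16, 11, 13, 8, 16, 0, 2, 2, 15, 11, 15, 10, 14, 11, 0, 12, 12, 5, 15, 5, 9, 16, 15
n=3: candidate gives 8, actual s_3 = 8 ✓
n=4: candidate gives 16, actual s_4 = 16 ✓
n=5: candidate gives 0, actual s_5 = 0 ✓
n=6: candidate gives 2, actual s_6 = 2 ✓
n=7: candidate gives 2, actual s_7 = 2 ✓
n=8: candidate gives 15, actual s_8 = 15 ✓
n=9: candidate gives 11, actual s_9 = 11 ✓
n=10: candidate gives 15, actual s_10 = 15 ✓
n=11: candidate gives 10, actual s_11 = 10 ✓
n=12: candidate gives 14, actual s_12 = 14 ✓
n=13: candidate gives 11, actual s_13 = 11 ✓
n=14: candidate gives 0, actual s_14 = 0 ✓
n=15: candidate gives 12, actual s_15 = 12 ✓
n=16: candidate gives 12, actual s_16 = 12 ✓
n=17: candidate gives 5, actual s_17 = 5 ✓
n=18: candidate gives 15, actual s_18 = 15 ✓
n=19: candidate gives 5, actual s_19 = 5 ✓
n=20: candidate gives 9, actual s_20 = 9 ✓
n=21: candidate gives 16, actual s_21 = 16 ✓
n=22: candidate gives 15, actual s_22 = 15 ✓

yes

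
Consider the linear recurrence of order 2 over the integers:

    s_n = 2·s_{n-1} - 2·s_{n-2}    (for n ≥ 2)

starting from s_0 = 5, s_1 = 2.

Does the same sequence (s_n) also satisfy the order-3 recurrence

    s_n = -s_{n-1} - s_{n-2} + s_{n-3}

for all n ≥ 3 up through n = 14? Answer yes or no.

no

Terms s_0..s_14: 5, 2, -6, -16, -20, -8, 24, 64, 80, 32, -96, -256, -320, -128, 384
n=3: candidate gives 9, actual s_3 = -16 ✗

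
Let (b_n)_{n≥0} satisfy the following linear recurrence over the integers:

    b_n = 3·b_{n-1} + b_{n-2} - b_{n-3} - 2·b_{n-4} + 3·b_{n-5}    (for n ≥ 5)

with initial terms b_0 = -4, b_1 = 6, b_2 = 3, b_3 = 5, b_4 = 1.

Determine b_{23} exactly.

-17976930072

b_5 = 3·1 + 1·5 + -1·3 + -2·6 + 3·-4 = -19
b_6 = 3·-19 + 1·1 + -1·5 + -2·3 + 3·6 = -49
b_7 = 3·-49 + 1·-19 + -1·1 + -2·5 + 3·3 = -168
b_8 = 3·-168 + 1·-49 + -1·-19 + -2·1 + 3·5 = -521
b_9 = 3·-521 + 1·-168 + -1·-49 + -2·-19 + 3·1 = -1641
b_10 = 3·-1641 + 1·-521 + -1·-168 + -2·-49 + 3·-19 = -5235
b_11 = 3·-5235 + 1·-1641 + -1·-521 + -2·-168 + 3·-49 = -16636
b_12 = 3·-16636 + 1·-5235 + -1·-1641 + -2·-521 + 3·-168 = -52964
b_13 = 3·-52964 + 1·-16636 + -1·-5235 + -2·-1641 + 3·-521 = -168574
b_14 = 3·-168574 + 1·-52964 + -1·-16636 + -2·-5235 + 3·-1641 = -536503
b_15 = 3·-536503 + 1·-168574 + -1·-52964 + -2·-16636 + 3·-5235 = -1707552
b_16 = 3·-1707552 + 1·-536503 + -1·-168574 + -2·-52964 + 3·-16636 = -5434565
b_17 = 3·-5434565 + 1·-1707552 + -1·-536503 + -2·-168574 + 3·-52964 = -17296488
b_18 = 3·-17296488 + 1·-5434565 + -1·-1707552 + -2·-536503 + 3·-168574 = -55049193
b_19 = 3·-55049193 + 1·-17296488 + -1·-5434565 + -2·-1707552 + 3·-536503 = -175203907
b_20 = 3·-175203907 + 1·-55049193 + -1·-17296488 + -2·-5434565 + 3·-1707552 = -557617952
b_21 = 3·-557617952 + 1·-175203907 + -1·-55049193 + -2·-17296488 + 3·-5434565 = -1774719289
b_22 = 3·-1774719289 + 1·-557617952 + -1·-175203907 + -2·-55049193 + 3·-17296488 = -5648362990
b_23 = 3·-5648362990 + 1·-1774719289 + -1·-557617952 + -2·-175203907 + 3·-55049193 = -17976930072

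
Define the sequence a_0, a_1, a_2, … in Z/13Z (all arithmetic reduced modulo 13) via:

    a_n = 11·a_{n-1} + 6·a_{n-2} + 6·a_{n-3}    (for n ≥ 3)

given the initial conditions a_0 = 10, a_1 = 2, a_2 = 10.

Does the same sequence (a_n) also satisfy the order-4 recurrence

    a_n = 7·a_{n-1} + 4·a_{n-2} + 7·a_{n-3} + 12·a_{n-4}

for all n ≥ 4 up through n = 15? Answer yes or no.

Terms a_0..a_15: 10, 2, 10, 0, 7, 7, 2, 2, 11, 2, 9, 8, 11, 2, 6, 1
n=4: candidate gives 5, actual a_4 = 7 ✗

no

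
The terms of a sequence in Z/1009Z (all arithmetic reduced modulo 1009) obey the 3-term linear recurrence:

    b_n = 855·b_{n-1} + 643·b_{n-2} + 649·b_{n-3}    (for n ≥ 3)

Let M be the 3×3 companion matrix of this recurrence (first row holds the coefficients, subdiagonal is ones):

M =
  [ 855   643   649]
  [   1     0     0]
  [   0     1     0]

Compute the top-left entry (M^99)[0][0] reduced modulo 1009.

(M^99)[0][0] is the top entry after applying M 99 times to the unit state (1, 0, 0). Equivalently it is h_{101} for the auxiliary sequence (h_n) obeying the same recurrence with h_2 = 1 and h_i = 0 for 0 ≤ i < 2:
h_3 = 855·1 + 643·0 + 649·0 = 855
h_4 = 855·855 + 643·1 + 649·0 = 143
h_5 = 855·143 + 643·855 + 649·1 = 685
h_6 = 855·685 + 643·143 + 649·855 = 530
h_7 = 855·530 + 643·685 + 649·143 = 619
h_8 = 855·619 + 643·530 + 649·685 = 882
h_9 = 855·882 + 643·619 + 649·530 = 759
h_10 = 855·759 + 643·882 + 649·619 = 375
h_11 = 855·375 + 643·759 + 649·882 = 768
h_12 = 855·768 + 643·375 + 649·759 = 963
h_13 = 855·963 + 643·768 + 649·375 = 650
h_14 = 855·650 + 643·963 + 649·768 = 469
h_15 = 855·469 + 643·650 + 649·963 = 53
h_16 = 855·53 + 643·469 + 649·650 = 883
h_17 = 855·883 + 643·53 + 649·469 = 678
h_18 = 855·678 + 643·883 + 649·53 = 317
h_19 = 855·317 + 643·678 + 649·883 = 644
h_20 = 855·644 + 643·317 + 649·678 = 826
h_21 = 855·826 + 643·644 + 649·317 = 229
h_22 = 855·229 + 643·826 + 649·644 = 663
h_23 = 855·663 + 643·229 + 649·826 = 35
h_24 = 855·35 + 643·663 + 649·229 = 464
h_25 = 855·464 + 643·35 + 649·663 = 943
h_26 = 855·943 + 643·464 + 649·35 = 279
h_27 = 855·279 + 643·943 + 649·464 = 815
h_28 = 855·815 + 643·279 + 649·943 = 963
h_29 = 855·963 + 643·815 + 649·279 = 855
h_30 = 855·855 + 643·963 + 649·815 = 411
h_31 = 855·411 + 643·855 + 649·963 = 549
h_32 = 855·549 + 643·411 + 649·855 = 70
h_33 = 855·70 + 643·549 + 649·411 = 539
h_34 = 855·539 + 643·70 + 649·549 = 470
h_35 = 855·470 + 643·539 + 649·70 = 783
h_36 = 855·783 + 643·470 + 649·539 = 705
h_37 = 855·705 + 643·783 + 649·470 = 692
h_38 = 855·692 + 643·705 + 649·783 = 291
h_39 = 855·291 + 643·692 + 649·705 = 37
h_40 = 855·37 + 643·291 + 649·692 = 907
h_41 = 855·907 + 643·37 + 649·291 = 324
h_42 = 855·324 + 643·907 + 649·37 = 350
h_43 = 855·350 + 643·324 + 649·907 = 451
h_44 = 855·451 + 643·350 + 649·324 = 614
h_45 = 855·614 + 643·451 + 649·350 = 825
h_46 = 855·825 + 643·614 + 649·451 = 456
h_47 = 855·456 + 643·825 + 649·614 = 78
h_48 = 855·78 + 643·456 + 649·825 = 340
h_49 = 855·340 + 643·78 + 649·456 = 119
h_50 = 855·119 + 643·340 + 649·78 = 684
h_51 = 855·684 + 643·119 + 649·340 = 131
h_52 = 855·131 + 643·684 + 649·119 = 441
h_53 = 855·441 + 643·131 + 649·684 = 131
h_54 = 855·131 + 643·441 + 649·131 = 303
h_55 = 855·303 + 643·131 + 649·441 = 900
h_56 = 855·900 + 643·303 + 649·131 = 997
h_57 = 855·997 + 643·900 + 649·303 = 265
h_58 = 855·265 + 643·997 + 649·900 = 804
h_59 = 855·804 + 643·265 + 649·997 = 449
h_60 = 855·449 + 643·804 + 649·265 = 285
h_61 = 855·285 + 643·449 + 649·804 = 782
h_62 = 855·782 + 643·285 + 649·449 = 69
h_63 = 855·69 + 643·782 + 649·285 = 126
h_64 = 855·126 + 643·69 + 649·782 = 738
h_65 = 855·738 + 643·126 + 649·69 = 39
h_66 = 855·39 + 643·738 + 649·126 = 397
h_67 = 855·397 + 643·39 + 649·738 = 959
h_68 = 855·959 + 643·397 + 649·39 = 717
h_69 = 855·717 + 643·959 + 649·397 = 59
h_70 = 855·59 + 643·717 + 649·959 = 760
h_71 = 855·760 + 643·59 + 649·717 = 792
h_72 = 855·792 + 643·760 + 649·59 = 394
h_73 = 855·394 + 643·792 + 649·760 = 423
h_74 = 855·423 + 643·394 + 649·792 = 953
h_75 = 855·953 + 643·423 + 649·394 = 540
h_76 = 855·540 + 643·953 + 649·423 = 982
h_77 = 855·982 + 643·540 + 649·953 = 226
h_78 = 855·226 + 643·982 + 649·540 = 640
h_79 = 855·640 + 643·226 + 649·982 = 983
h_80 = 855·983 + 643·640 + 649·226 = 185
h_81 = 855·185 + 643·983 + 649·640 = 858
h_82 = 855·858 + 643·185 + 649·983 = 219
h_83 = 855·219 + 643·858 + 649·185 = 345
h_84 = 855·345 + 643·219 + 649·858 = 787
h_85 = 855·787 + 643·345 + 649·219 = 608
h_86 = 855·608 + 643·787 + 649·345 = 644
h_87 = 855·644 + 643·608 + 649·787 = 376
h_88 = 855·376 + 643·644 + 649·608 = 84
h_89 = 855·84 + 643·376 + 649·644 = 19
h_90 = 855·19 + 643·84 + 649·376 = 482
h_91 = 855·482 + 643·19 + 649·84 = 577
h_92 = 855·577 + 643·482 + 649·19 = 320
h_93 = 855·320 + 643·577 + 649·482 = 897
h_94 = 855·897 + 643·320 + 649·577 = 153
h_95 = 855·153 + 643·897 + 649·320 = 103
h_96 = 855·103 + 643·153 + 649·897 = 748
h_97 = 855·748 + 643·103 + 649·153 = 893
h_98 = 855·893 + 643·748 + 649·103 = 635
h_99 = 855·635 + 643·893 + 649·748 = 284
h_100 = 855·284 + 643·635 + 649·893 = 711
h_101 = 855·711 + 643·284 + 649·635 = 913

913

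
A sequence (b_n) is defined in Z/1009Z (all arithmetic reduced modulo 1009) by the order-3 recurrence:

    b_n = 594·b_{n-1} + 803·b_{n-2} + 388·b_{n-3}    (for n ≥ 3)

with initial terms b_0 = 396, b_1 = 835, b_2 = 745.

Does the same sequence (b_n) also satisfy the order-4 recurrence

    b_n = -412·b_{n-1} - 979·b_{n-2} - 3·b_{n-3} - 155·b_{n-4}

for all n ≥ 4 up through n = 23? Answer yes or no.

Terms b_0..b_23: 396, 835, 745, 388, 409, 46, 786, 610, 328, 810, 456, 207, 242, 559, 279, 181, 556, 657, 872, 17, 626, 378, 263, 380
n=4: candidate gives 409, actual b_4 = 409 ✓
n=5: candidate gives 46, actual b_5 = 46 ✓
n=6: candidate gives 786, actual b_6 = 786 ✓
n=7: candidate gives 610, actual b_7 = 610 ✓
n=8: candidate gives 328, actual b_8 = 328 ✓
n=9: candidate gives 810, actual b_9 = 810 ✓
n=10: candidate gives 456, actual b_10 = 456 ✓
n=11: candidate gives 207, actual b_11 = 207 ✓
n=12: candidate gives 242, actual b_12 = 242 ✓
n=13: candidate gives 559, actual b_13 = 559 ✓
n=14: candidate gives 279, actual b_14 = 279 ✓
n=15: candidate gives 181, actual b_15 = 181 ✓
n=16: candidate gives 556, actual b_16 = 556 ✓
n=17: candidate gives 657, actual b_17 = 657 ✓
n=18: candidate gives 872, actual b_18 = 872 ✓
n=19: candidate gives 17, actual b_19 = 17 ✓
n=20: candidate gives 626, actual b_20 = 626 ✓
n=21: candidate gives 378, actual b_21 = 378 ✓
n=22: candidate gives 263, actual b_22 = 263 ✓
n=23: candidate gives 380, actual b_23 = 380 ✓

yes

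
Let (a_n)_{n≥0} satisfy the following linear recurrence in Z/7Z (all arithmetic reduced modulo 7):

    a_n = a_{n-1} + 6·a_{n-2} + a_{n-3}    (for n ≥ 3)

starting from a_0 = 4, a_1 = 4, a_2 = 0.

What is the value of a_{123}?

0

a_3 = 1·0 + 6·4 + 1·4 = 0
a_4 = 1·0 + 6·0 + 1·4 = 4
a_5 = 1·4 + 6·0 + 1·0 = 4
a_6 = 1·4 + 6·4 + 1·0 = 0
(a_4, a_5, a_6) = (4, 4, 0) = (a_0, a_1, a_2), so the sequence has period 4.
123 ≡ 3 (mod 4), hence a_123 = a_3 = 0.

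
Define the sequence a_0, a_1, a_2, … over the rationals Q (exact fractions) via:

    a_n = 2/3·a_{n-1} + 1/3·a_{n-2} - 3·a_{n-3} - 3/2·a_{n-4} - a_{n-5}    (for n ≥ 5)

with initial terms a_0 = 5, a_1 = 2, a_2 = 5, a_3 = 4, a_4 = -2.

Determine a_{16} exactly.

a_5 = 2/3·-2 + 1/3·4 + -3·5 + -3/2·2 + -1·5 = -23
a_6 = 2/3·-23 + 1/3·-2 + -3·4 + -3/2·5 + -1·2 = -75/2
a_7 = 2/3·-75/2 + 1/3·-23 + -3·-2 + -3/2·4 + -1·5 = -113/3
a_8 = 2/3·-113/3 + 1/3·-75/2 + -3·-23 + -3/2·-2 + -1·4 = 547/18
a_9 = 2/3·547/18 + 1/3·-113/3 + -3·-75/2 + -3/2·-23 + -1·-2 = 4231/27
a_10 = 2/3·4231/27 + 1/3·547/18 + -3·-113/3 + -3/2·-75/2 + -1·-23 = 99419/324
a_11 = 2/3·99419/324 + 1/3·4231/27 + -3·547/18 + -3/2·-113/3 + -1·-75/2 = 63091/243
a_12 = 2/3·63091/243 + 1/3·99419/324 + -3·4231/27 + -3/2·547/18 + -1·-113/3 = -147736/729
a_13 = 2/3·-147736/729 + 1/3·63091/243 + -3·99419/324 + -3/2·4231/27 + -1·547/18 = -10799843/8748
a_14 = 2/3·-10799843/8748 + 1/3·-147736/729 + -3·63091/243 + -3/2·99419/324 + -1·4231/27 = -120011885/52488
a_15 = 2/3·-120011885/52488 + 1/3·-10799843/8748 + -3·-147736/729 + -3/2·63091/243 + -1·99419/324 = -159365993/78732
a_16 = 2/3·-159365993/78732 + 1/3·-120011885/52488 + -3·-10799843/8748 + -3/2·-147736/729 + -1·63091/243 = 773025427/472392

773025427/472392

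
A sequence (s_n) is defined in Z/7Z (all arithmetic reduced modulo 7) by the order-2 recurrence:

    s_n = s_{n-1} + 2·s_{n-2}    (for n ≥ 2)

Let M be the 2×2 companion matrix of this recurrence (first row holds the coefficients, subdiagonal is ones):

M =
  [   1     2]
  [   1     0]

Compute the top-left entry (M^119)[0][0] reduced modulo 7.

0

(M^119)[0][0] is the top entry after applying M 119 times to the unit state (1, 0). Equivalently it is h_{120} for the auxiliary sequence (h_n) obeying the same recurrence with h_1 = 1 and h_i = 0 for 0 ≤ i < 1:
h_2 = 1·1 + 2·0 = 1
h_3 = 1·1 + 2·1 = 3
h_4 = 1·3 + 2·1 = 5
h_5 = 1·5 + 2·3 = 4
h_6 = 1·4 + 2·5 = 0
h_7 = 1·0 + 2·4 = 1
(h_6, h_7) = (0, 1) = (h_0, h_1), so the sequence has period 6.
120 ≡ 0 (mod 6), hence h_120 = h_0 = 0.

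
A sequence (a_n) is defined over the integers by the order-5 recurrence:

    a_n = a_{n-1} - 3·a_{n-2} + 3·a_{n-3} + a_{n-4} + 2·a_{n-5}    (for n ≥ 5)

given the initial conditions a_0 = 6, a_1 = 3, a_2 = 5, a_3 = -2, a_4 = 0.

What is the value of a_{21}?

a_5 = 1·0 + -3·-2 + 3·5 + 1·3 + 2·6 = 36
a_6 = 1·36 + -3·0 + 3·-2 + 1·5 + 2·3 = 41
a_7 = 1·41 + -3·36 + 3·0 + 1·-2 + 2·5 = -59
a_8 = 1·-59 + -3·41 + 3·36 + 1·0 + 2·-2 = -78
a_9 = 1·-78 + -3·-59 + 3·41 + 1·36 + 2·0 = 258
a_10 = 1·258 + -3·-78 + 3·-59 + 1·41 + 2·36 = 428
a_11 = 1·428 + -3·258 + 3·-78 + 1·-59 + 2·41 = -557
a_12 = 1·-557 + -3·428 + 3·258 + 1·-78 + 2·-59 = -1263
a_13 = 1·-1263 + -3·-557 + 3·428 + 1·258 + 2·-78 = 1794
a_14 = 1·1794 + -3·-1263 + 3·-557 + 1·428 + 2·258 = 4856
a_15 = 1·4856 + -3·1794 + 3·-1263 + 1·-557 + 2·428 = -4016
a_16 = 1·-4016 + -3·4856 + 3·1794 + 1·-1263 + 2·-557 = -15579
a_17 = 1·-15579 + -3·-4016 + 3·4856 + 1·1794 + 2·-1263 = 10305
a_18 = 1·10305 + -3·-15579 + 3·-4016 + 1·4856 + 2·1794 = 53438
a_19 = 1·53438 + -3·10305 + 3·-15579 + 1·-4016 + 2·4856 = -18518
a_20 = 1·-18518 + -3·53438 + 3·10305 + 1·-15579 + 2·-4016 = -171528
a_21 = 1·-171528 + -3·-18518 + 3·53438 + 1·10305 + 2·-15579 = 23487

23487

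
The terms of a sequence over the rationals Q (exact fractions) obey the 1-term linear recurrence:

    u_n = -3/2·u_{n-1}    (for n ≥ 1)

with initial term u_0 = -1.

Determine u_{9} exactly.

u_1 = -3/2·-1 = 3/2
u_2 = -3/2·3/2 = -9/4
u_3 = -3/2·-9/4 = 27/8
u_4 = -3/2·27/8 = -81/16
u_5 = -3/2·-81/16 = 243/32
u_6 = -3/2·243/32 = -729/64
u_7 = -3/2·-729/64 = 2187/128
u_8 = -3/2·2187/128 = -6561/256
u_9 = -3/2·-6561/256 = 19683/512

19683/512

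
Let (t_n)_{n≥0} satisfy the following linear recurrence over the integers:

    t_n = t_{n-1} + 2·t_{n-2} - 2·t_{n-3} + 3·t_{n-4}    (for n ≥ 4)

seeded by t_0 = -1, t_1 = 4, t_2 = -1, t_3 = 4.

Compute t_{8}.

t_4 = 1·4 + 2·-1 + -2·4 + 3·-1 = -9
t_5 = 1·-9 + 2·4 + -2·-1 + 3·4 = 13
t_6 = 1·13 + 2·-9 + -2·4 + 3·-1 = -16
t_7 = 1·-16 + 2·13 + -2·-9 + 3·4 = 40
t_8 = 1·40 + 2·-16 + -2·13 + 3·-9 = -45

-45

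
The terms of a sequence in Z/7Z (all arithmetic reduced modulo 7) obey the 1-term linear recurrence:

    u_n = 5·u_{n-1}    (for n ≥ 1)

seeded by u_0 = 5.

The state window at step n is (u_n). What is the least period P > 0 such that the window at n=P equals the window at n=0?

n=0: window = (5)
n=1: window = (4)
n=2: window = (6)
n=3: window = (2)
n=4: window = (3)
n=5: window = (1)
n=6: window = (5)
window at n=6 equals window at n=0 → period = 6

6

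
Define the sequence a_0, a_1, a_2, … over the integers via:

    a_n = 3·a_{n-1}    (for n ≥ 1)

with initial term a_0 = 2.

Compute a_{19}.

2324522934

a_1 = 3·2 = 6
a_2 = 3·6 = 18
a_3 = 3·18 = 54
a_4 = 3·54 = 162
a_5 = 3·162 = 486
a_6 = 3·486 = 1458
a_7 = 3·1458 = 4374
a_8 = 3·4374 = 13122
a_9 = 3·13122 = 39366
a_10 = 3·39366 = 118098
a_11 = 3·118098 = 354294
a_12 = 3·354294 = 1062882
a_13 = 3·1062882 = 3188646
a_14 = 3·3188646 = 9565938
a_15 = 3·9565938 = 28697814
a_16 = 3·28697814 = 86093442
a_17 = 3·86093442 = 258280326
a_18 = 3·258280326 = 774840978
a_19 = 3·774840978 = 2324522934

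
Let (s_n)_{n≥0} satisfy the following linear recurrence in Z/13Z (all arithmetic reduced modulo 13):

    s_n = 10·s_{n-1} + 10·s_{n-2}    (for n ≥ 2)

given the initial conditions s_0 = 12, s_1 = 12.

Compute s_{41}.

3

s_2 = 10·12 + 10·12 = 6
s_3 = 10·6 + 10·12 = 11
s_4 = 10·11 + 10·6 = 1
s_5 = 10·1 + 10·11 = 3
s_6 = 10·3 + 10·1 = 1
s_7 = 10·1 + 10·3 = 1
s_8 = 10·1 + 10·1 = 7
s_9 = 10·7 + 10·1 = 2
s_10 = 10·2 + 10·7 = 12
s_11 = 10·12 + 10·2 = 10
s_12 = 10·10 + 10·12 = 12
s_13 = 10·12 + 10·10 = 12
(s_12, s_13) = (12, 12) = (s_0, s_1), so the sequence has period 12.
41 ≡ 5 (mod 12), hence s_41 = s_5 = 3.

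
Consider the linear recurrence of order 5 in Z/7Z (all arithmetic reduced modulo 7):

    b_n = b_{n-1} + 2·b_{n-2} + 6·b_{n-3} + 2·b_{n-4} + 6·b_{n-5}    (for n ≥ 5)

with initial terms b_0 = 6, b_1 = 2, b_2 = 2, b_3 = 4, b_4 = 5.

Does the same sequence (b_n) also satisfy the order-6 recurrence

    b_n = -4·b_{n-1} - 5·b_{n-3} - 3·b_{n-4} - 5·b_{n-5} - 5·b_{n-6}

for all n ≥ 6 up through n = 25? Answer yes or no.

yes

Terms b_0..b_25: 6, 2, 2, 4, 5, 2, 3, 1, 4, 2, 6, 5, 1, 5, 5, 4, 6, 4, 3, 1, 4, 5, 0, 5, 0, 2
n=6: candidate gives 3, actual b_6 = 3 ✓
n=7: candidate gives 1, actual b_7 = 1 ✓
n=8: candidate gives 4, actual b_8 = 4 ✓
n=9: candidate gives 2, actual b_9 = 2 ✓
n=10: candidate gives 6, actual b_10 = 6 ✓
n=11: candidate gives 5, actual b_11 = 5 ✓
n=12: candidate gives 1, actual b_12 = 1 ✓
n=13: candidate gives 5, actual b_13 = 5 ✓
n=14: candidate gives 5, actual b_14 = 5 ✓
n=15: candidate gives 4, actual b_15 = 4 ✓
n=16: candidate gives 6, actual b_16 = 6 ✓
n=17: candidate gives 4, actual b_17 = 4 ✓
n=18: candidate gives 3, actual b_18 = 3 ✓
n=19: candidate gives 1, actual b_19 = 1 ✓
n=20: candidate gives 4, actual b_20 = 4 ✓
n=21: candidate gives 5, actual b_21 = 5 ✓
n=22: candidate gives 0, actual b_22 = 0 ✓
n=23: candidate gives 5, actual b_23 = 5 ✓
n=24: candidate gives 0, actual b_24 = 0 ✓
n=25: candidate gives 2, actual b_25 = 2 ✓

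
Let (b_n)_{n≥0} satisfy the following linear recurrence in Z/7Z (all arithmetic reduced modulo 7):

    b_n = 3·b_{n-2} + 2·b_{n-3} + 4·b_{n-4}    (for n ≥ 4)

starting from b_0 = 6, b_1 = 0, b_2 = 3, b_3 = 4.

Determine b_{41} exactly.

1

b_4 = 0·4 + 3·3 + 2·0 + 4·6 = 5
b_5 = 0·5 + 3·4 + 2·3 + 4·0 = 4
b_6 = 0·4 + 3·5 + 2·4 + 4·3 = 0
b_7 = 0·0 + 3·4 + 2·5 + 4·4 = 3
b_8 = 0·3 + 3·0 + 2·4 + 4·5 = 0
b_9 = 0·0 + 3·3 + 2·0 + 4·4 = 4
b_10 = 0·4 + 3·0 + 2·3 + 4·0 = 6
b_11 = 0·6 + 3·4 + 2·0 + 4·3 = 3
b_12 = 0·3 + 3·6 + 2·4 + 4·0 = 5
b_13 = 0·5 + 3·3 + 2·6 + 4·4 = 2
b_14 = 0·2 + 3·5 + 2·3 + 4·6 = 3
b_15 = 0·3 + 3·2 + 2·5 + 4·3 = 0
b_16 = 0·0 + 3·3 + 2·2 + 4·5 = 5
b_17 = 0·5 + 3·0 + 2·3 + 4·2 = 0
b_18 = 0·0 + 3·5 + 2·0 + 4·3 = 6
b_19 = 0·6 + 3·0 + 2·5 + 4·0 = 3
b_20 = 0·3 + 3·6 + 2·0 + 4·5 = 3
b_21 = 0·3 + 3·3 + 2·6 + 4·0 = 0
b_22 = 0·0 + 3·3 + 2·3 + 4·6 = 4
b_23 = 0·4 + 3·0 + 2·3 + 4·3 = 4
b_24 = 0·4 + 3·4 + 2·0 + 4·3 = 3
b_25 = 0·3 + 3·4 + 2·4 + 4·0 = 6
b_26 = 0·6 + 3·3 + 2·4 + 4·4 = 5
b_27 = 0·5 + 3·6 + 2·3 + 4·4 = 5
b_28 = 0·5 + 3·5 + 2·6 + 4·3 = 4
b_29 = 0·4 + 3·5 + 2·5 + 4·6 = 0
b_30 = 0·0 + 3·4 + 2·5 + 4·5 = 0
b_31 = 0·0 + 3·0 + 2·4 + 4·5 = 0
b_32 = 0·0 + 3·0 + 2·0 + 4·4 = 2
b_33 = 0·2 + 3·0 + 2·0 + 4·0 = 0
b_34 = 0·0 + 3·2 + 2·0 + 4·0 = 6
b_35 = 0·6 + 3·0 + 2·2 + 4·0 = 4
b_36 = 0·4 + 3·6 + 2·0 + 4·2 = 5
b_37 = 0·5 + 3·4 + 2·6 + 4·0 = 3
b_38 = 0·3 + 3·5 + 2·4 + 4·6 = 5
b_39 = 0·5 + 3·3 + 2·5 + 4·4 = 0
b_40 = 0·0 + 3·5 + 2·3 + 4·5 = 6
b_41 = 0·6 + 3·0 + 2·5 + 4·3 = 1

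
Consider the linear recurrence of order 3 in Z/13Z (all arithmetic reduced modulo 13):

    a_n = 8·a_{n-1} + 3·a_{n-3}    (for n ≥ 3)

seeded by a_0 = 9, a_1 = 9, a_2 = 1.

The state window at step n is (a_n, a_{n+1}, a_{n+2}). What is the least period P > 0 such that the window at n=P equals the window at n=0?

n=0: window = (9, 9, 1)
n=1: window = (9, 1, 9)
n=2: window = (1, 9, 8)
n=3: window = (9, 8, 2)
n=4: window = (8, 2, 4)
n=5: window = (2, 4, 4)
n=6: window = (4, 4, 12)
n=7: window = (4, 12, 4)
n=8: window = (12, 4, 5)
n=9: window = (4, 5, 11)
n=10: window = (5, 11, 9)
n=11: window = (11, 9, 9)
n=12: window = (9, 9, 1)
window at n=12 equals window at n=0 → period = 12

12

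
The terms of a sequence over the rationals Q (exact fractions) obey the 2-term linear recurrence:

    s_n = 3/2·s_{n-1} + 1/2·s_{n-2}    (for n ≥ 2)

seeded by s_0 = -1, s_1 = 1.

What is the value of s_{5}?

s_2 = 3/2·1 + 1/2·-1 = 1
s_3 = 3/2·1 + 1/2·1 = 2
s_4 = 3/2·2 + 1/2·1 = 7/2
s_5 = 3/2·7/2 + 1/2·2 = 25/4

25/4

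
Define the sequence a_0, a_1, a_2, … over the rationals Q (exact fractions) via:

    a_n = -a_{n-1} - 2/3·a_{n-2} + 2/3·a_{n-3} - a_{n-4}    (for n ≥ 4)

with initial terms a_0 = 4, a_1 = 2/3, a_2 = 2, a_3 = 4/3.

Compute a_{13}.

a_4 = -1·4/3 + -2/3·2 + 2/3·2/3 + -1·4 = -56/9
a_5 = -1·-56/9 + -2/3·4/3 + 2/3·2 + -1·2/3 = 6
a_6 = -1·6 + -2/3·-56/9 + 2/3·4/3 + -1·2 = -80/27
a_7 = -1·-80/27 + -2/3·6 + 2/3·-56/9 + -1·4/3 = -176/27
a_8 = -1·-176/27 + -2/3·-80/27 + 2/3·6 + -1·-56/9 = 1516/81
a_9 = -1·1516/81 + -2/3·-176/27 + 2/3·-80/27 + -1·6 = -1810/81
a_10 = -1·-1810/81 + -2/3·1516/81 + 2/3·-176/27 + -1·-80/27 = 2062/243
a_11 = -1·2062/243 + -2/3·-1810/81 + 2/3·1516/81 + -1·-176/27 = 686/27
a_12 = -1·686/27 + -2/3·2062/243 + 2/3·-1810/81 + -1·1516/81 = -47150/729
a_13 = -1·-47150/729 + -2/3·686/27 + 2/3·2062/243 + -1·-1810/81 = 55216/729

55216/729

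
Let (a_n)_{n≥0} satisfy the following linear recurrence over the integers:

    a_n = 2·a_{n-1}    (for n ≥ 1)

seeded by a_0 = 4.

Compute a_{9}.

2048

a_1 = 2·4 = 8
a_2 = 2·8 = 16
a_3 = 2·16 = 32
a_4 = 2·32 = 64
a_5 = 2·64 = 128
a_6 = 2·128 = 256
a_7 = 2·256 = 512
a_8 = 2·512 = 1024
a_9 = 2·1024 = 2048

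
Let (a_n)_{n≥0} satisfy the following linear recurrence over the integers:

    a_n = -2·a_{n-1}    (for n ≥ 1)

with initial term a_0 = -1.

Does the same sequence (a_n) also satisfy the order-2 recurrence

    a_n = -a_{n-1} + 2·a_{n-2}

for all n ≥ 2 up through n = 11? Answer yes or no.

yes

Terms a_0..a_11: -1, 2, -4, 8, -16, 32, -64, 128, -256, 512, -1024, 2048
n=2: candidate gives -4, actual a_2 = -4 ✓
n=3: candidate gives 8, actual a_3 = 8 ✓
n=4: candidate gives -16, actual a_4 = -16 ✓
n=5: candidate gives 32, actual a_5 = 32 ✓
n=6: candidate gives -64, actual a_6 = -64 ✓
n=7: candidate gives 128, actual a_7 = 128 ✓
n=8: candidate gives -256, actual a_8 = -256 ✓
n=9: candidate gives 512, actual a_9 = 512 ✓
n=10: candidate gives -1024, actual a_10 = -1024 ✓
n=11: candidate gives 2048, actual a_11 = 2048 ✓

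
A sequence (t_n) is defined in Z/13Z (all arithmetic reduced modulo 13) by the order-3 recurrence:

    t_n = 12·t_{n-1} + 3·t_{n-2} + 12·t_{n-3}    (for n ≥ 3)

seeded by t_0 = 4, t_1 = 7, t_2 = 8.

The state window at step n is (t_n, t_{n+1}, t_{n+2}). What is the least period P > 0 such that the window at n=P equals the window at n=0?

28

n=0: window = (4, 7, 8)
n=1: window = (7, 8, 9)
n=2: window = (8, 9, 8)
n=3: window = (9, 8, 11)
n=4: window = (8, 11, 4)
n=5: window = (11, 4, 8)
n=6: window = (4, 8, 6)
n=7: window = (8, 6, 1)
n=8: window = (6, 1, 9)
n=9: window = (1, 9, 1)
n=10: window = (9, 1, 12)
n=11: window = (1, 12, 8)
n=12: window = (12, 8, 1)
n=13: window = (8, 1, 11)
n=14: window = (1, 11, 10)
n=15: window = (11, 10, 9)
n=16: window = (10, 9, 10)
n=17: window = (9, 10, 7)
n=18: window = (10, 7, 1)
n=19: window = (7, 1, 10)
n=20: window = (1, 10, 12)
n=21: window = (10, 12, 4)
n=22: window = (12, 4, 9)
n=23: window = (4, 9, 4)
n=24: window = (9, 4, 6)
n=25: window = (4, 6, 10)
n=26: window = (6, 10, 4)
n=27: window = (10, 4, 7)
n=28: window = (4, 7, 8)
window at n=28 equals window at n=0 → period = 28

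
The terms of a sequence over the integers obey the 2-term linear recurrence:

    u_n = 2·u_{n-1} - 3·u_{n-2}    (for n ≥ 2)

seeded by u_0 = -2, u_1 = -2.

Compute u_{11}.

394

u_2 = 2·-2 + -3·-2 = 2
u_3 = 2·2 + -3·-2 = 10
u_4 = 2·10 + -3·2 = 14
u_5 = 2·14 + -3·10 = -2
u_6 = 2·-2 + -3·14 = -46
u_7 = 2·-46 + -3·-2 = -86
u_8 = 2·-86 + -3·-46 = -34
u_9 = 2·-34 + -3·-86 = 190
u_10 = 2·190 + -3·-34 = 482
u_11 = 2·482 + -3·190 = 394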